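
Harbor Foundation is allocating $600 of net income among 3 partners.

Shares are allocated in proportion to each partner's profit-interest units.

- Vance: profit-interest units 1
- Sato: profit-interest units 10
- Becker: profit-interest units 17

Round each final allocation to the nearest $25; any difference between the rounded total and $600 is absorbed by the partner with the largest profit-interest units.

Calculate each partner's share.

Sum of profit-interest units: 28.
Raw shares: Vance 1/28 × $600 = 21.43; Sato 10/28 × $600 = 214.29; Becker 17/28 × $600 = 364.29.
After rounding ($25): Vance $25; Sato $225; Becker $375. Sum = $625.
Difference $600 − $625 = −$25 applied to largest profit-interest units (Becker): Becker becomes $350.

Vance: $25 | Sato: $225 | Becker: $350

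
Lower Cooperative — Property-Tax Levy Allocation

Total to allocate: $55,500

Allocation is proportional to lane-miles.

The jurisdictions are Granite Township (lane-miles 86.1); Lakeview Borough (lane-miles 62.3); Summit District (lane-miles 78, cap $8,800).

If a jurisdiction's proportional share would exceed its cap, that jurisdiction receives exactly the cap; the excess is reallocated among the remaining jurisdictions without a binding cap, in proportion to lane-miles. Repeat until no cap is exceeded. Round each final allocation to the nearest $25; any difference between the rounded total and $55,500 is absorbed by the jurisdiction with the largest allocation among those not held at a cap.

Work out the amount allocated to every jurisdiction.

Lane-miles total: 226.4.
Unconstrained shares: Granite Township 21,106.67; Lakeview Borough 15,272.31; Summit District 19,121.02.
Cap binds for Summit District ($8,800); balance $46,700 reallocated over remaining lane-miles 148.4.
Shares after redistribution: Granite Township 27,094.81 → $27,100; Lakeview Borough 19,605.19 → $19,600.

Granite Township: $27,100 | Lakeview Borough: $19,600 | Summit District: $8,800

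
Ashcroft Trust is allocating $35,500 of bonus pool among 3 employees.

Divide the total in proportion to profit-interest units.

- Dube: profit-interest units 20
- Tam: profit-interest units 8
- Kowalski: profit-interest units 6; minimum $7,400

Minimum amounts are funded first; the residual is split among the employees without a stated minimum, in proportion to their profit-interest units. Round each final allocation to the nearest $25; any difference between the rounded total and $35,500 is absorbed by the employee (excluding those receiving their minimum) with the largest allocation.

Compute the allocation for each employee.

Fund the minimums — Kowalski $7,400. Remaining pool $28,100.
Remaining pool split over remaining profit-interest units 28: Dube 20,071.43 → $20,075; Tam 8,028.57 → $8,025.

Dube: $20,075 · Tam: $8,025 · Kowalski: $7,400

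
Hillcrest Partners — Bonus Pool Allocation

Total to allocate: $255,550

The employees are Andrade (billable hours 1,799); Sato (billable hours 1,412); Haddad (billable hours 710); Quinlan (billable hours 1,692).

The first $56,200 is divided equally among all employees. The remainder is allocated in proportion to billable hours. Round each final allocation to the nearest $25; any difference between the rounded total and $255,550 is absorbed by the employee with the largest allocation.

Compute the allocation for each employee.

Andrade: $77,925 | Sato: $64,200 | Haddad: $39,275 | Quinlan: $74,150

$56,200 shared equally gives $14,050 per employee.
Remainder $199,350 by billable hours (total 5,613): Andrade 63,892.86 → $63,900; Sato 50,148.26 → $50,150; Haddad 25,216.19 → $25,225; Quinlan 60,092.68 → $60,100.
Rounding difference −$25 on remainder applied to Andrade.
Totals: Andrade $14,050 + $63,875 = $77,925; Sato $14,050 + $50,150 = $64,200; Haddad $14,050 + $25,225 = $39,275; Quinlan $14,050 + $60,100 = $74,150.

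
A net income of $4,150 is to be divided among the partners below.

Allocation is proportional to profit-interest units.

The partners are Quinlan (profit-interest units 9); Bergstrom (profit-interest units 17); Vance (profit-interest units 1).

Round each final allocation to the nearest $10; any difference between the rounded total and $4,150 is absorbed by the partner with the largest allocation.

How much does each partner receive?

Profit-interest units total: 27.
Unrounded shares: Quinlan 9/27 × $4,150 = 1,383.33; Bergstrom 17/27 × $4,150 = 2,612.96; Vance 1/27 × $4,150 = 153.70.
Rounded to nearest $10: Quinlan $1,380; Bergstrom $2,610; Vance $150. Sum = $4,140.
Difference $4,150 − $4,140 = +$10 applied to largest allocation (Bergstrom): Bergstrom becomes $2,620.

Quinlan: $1,380 | Bergstrom: $2,620 | Vance: $150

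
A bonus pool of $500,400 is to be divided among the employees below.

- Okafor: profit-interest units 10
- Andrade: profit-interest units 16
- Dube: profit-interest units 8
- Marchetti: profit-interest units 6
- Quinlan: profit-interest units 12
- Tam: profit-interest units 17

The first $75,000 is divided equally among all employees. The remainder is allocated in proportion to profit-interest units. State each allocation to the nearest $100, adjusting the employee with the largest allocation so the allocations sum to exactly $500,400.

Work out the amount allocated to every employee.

Equal tier: $75,000 ÷ 6 = $12,500 apiece.
Remainder $425,400 by profit-interest units (total 69): Okafor 61,652.17 → $61,700; Andrade 98,643.48 → $98,600; Dube 49,321.74 → $49,300; Marchetti 36,991.30 → $37,000; Quinlan 73,982.61 → $74,000; Tam 104,808.70 → $104,800.
Totals: Okafor $12,500 + $61,700 = $74,200; Andrade $12,500 + $98,600 = $111,100; Dube $12,500 + $49,300 = $61,800; Marchetti $12,500 + $37,000 = $49,500; Quinlan $12,500 + $74,000 = $86,500; Tam $12,500 + $104,800 = $117,300.

Okafor: $74,200 | Andrade: $111,100 | Dube: $61,800 | Marchetti: $49,500 | Quinlan: $86,500 | Tam: $117,300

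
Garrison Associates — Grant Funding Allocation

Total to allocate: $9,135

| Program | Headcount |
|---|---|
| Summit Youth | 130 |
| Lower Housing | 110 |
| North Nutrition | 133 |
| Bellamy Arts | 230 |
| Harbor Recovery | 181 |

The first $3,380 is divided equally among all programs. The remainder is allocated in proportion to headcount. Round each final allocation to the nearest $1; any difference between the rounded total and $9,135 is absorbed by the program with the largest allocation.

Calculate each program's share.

Summit Youth: $1,630; Lower Housing: $1,483; North Nutrition: $1,652; Bellamy Arts: $2,365; Harbor Recovery: $2,005

$3,380 shared equally gives $676 per program.
Remainder $5,755 by headcount (total 784): Summit Youth 954.27 → $954; Lower Housing 807.46 → $807; North Nutrition 976.29 → $976; Bellamy Arts 1,688.33 → $1,688; Harbor Recovery 1,328.64 → $1,329.
Rounding difference +$1 on remainder applied to Bellamy Arts.
Totals: Summit Youth $676 + $954 = $1,630; Lower Housing $676 + $807 = $1,483; North Nutrition $676 + $976 = $1,652; Bellamy Arts $676 + $1,689 = $2,365; Harbor Recovery $676 + $1,329 = $2,005.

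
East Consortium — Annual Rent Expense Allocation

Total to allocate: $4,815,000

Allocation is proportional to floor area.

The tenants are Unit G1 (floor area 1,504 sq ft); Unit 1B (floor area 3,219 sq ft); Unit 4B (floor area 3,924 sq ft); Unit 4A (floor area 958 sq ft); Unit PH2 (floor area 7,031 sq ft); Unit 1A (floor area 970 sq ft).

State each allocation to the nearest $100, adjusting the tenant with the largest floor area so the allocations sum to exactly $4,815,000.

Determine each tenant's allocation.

Sum of floor area: 17,606.
Raw shares: Unit G1 1,504/17,606 × $4,815,000 = 411,323.41; Unit 1B 3,219/17,606 × $4,815,000 = 880,352.44; Unit 4B 3,924/17,606 × $4,815,000 = 1,073,160.29; Unit 4A 958/17,606 × $4,815,000 = 261,999.89; Unit PH2 7,031/17,606 × $4,815,000 = 1,922,882.26; Unit 1A 970/17,606 × $4,815,000 = 265,281.72.
After rounding ($100): Unit G1 $411,300; Unit 1B $880,400; Unit 4B $1,073,200; Unit 4A $262,000; Unit PH2 $1,922,900; Unit 1A $265,300. Sum = $4,815,100.
Difference $4,815,000 − $4,815,100 = −$100 applied to largest floor area (Unit PH2): Unit PH2 becomes $1,922,800.

Unit G1: $411,300 · Unit 1B: $880,400 · Unit 4B: $1,073,200 · Unit 4A: $262,000 · Unit PH2: $1,922,800 · Unit 1A: $265,300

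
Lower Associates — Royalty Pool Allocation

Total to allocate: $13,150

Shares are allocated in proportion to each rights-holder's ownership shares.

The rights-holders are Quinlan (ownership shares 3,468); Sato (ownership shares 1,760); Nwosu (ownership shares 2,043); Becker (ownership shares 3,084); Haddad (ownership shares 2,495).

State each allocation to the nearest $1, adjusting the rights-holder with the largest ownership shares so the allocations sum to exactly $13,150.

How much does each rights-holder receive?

Quinlan: $3,549 | Sato: $1,801 | Nwosu: $2,091 | Becker: $3,156 | Haddad: $2,553

Ownership shares total: 3,468 + 1,760 + 2,043 + 3,084 + 2,495 = 12,850.
Raw shares: Quinlan 3,548.96; Sato 1,801.09; Nwosu 2,090.70; Becker 3,156.00; Haddad 2,553.25.
At nearest $1: Quinlan $3,549; Sato $1,801; Nwosu $2,091; Becker $3,156; Haddad $2,553. Sum = $13,150.
Sum already equals the total — no adjustment.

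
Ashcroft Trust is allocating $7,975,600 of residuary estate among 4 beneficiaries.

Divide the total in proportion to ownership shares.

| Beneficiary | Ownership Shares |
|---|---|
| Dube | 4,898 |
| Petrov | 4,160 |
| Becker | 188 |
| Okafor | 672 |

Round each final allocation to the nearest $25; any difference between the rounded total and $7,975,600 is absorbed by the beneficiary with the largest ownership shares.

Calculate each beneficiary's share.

Ownership shares total: 4,898 + 4,160 + 188 + 672 = 9,918.
Unrounded shares: Dube 3,938,746.60; Petrov 3,345,280.90; Becker 151,180.96; Okafor 540,391.53.
At nearest $25: Dube $3,938,750; Petrov $3,345,275; Becker $151,175; Okafor $540,400. Sum = $7,975,600.
Sum already equals the total — no adjustment.

Dube: $3,938,750; Petrov: $3,345,275; Becker: $151,175; Okafor: $540,400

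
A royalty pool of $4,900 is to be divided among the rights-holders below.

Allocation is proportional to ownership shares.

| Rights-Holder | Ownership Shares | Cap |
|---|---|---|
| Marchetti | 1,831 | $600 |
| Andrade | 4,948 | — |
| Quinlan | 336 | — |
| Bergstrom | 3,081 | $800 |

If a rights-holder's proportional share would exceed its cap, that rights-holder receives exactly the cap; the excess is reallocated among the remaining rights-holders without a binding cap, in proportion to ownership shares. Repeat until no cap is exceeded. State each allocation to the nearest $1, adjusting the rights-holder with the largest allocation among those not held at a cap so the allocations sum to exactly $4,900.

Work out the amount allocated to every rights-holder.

Combined ownership shares = 10,196.
Unconstrained shares: Marchetti 879.94; Andrade 2,377.91; Quinlan 161.48; Bergstrom 1,480.67.
Held at cap: Marchetti ($600), Bergstrom ($800); balance $3,500 reallocated over remaining ownership shares 5,284.
Remaining shares: Andrade 3,277.44 → $3,277; Quinlan 222.56 → $223.

Marchetti: $600 | Andrade: $3,277 | Quinlan: $223 | Bergstrom: $800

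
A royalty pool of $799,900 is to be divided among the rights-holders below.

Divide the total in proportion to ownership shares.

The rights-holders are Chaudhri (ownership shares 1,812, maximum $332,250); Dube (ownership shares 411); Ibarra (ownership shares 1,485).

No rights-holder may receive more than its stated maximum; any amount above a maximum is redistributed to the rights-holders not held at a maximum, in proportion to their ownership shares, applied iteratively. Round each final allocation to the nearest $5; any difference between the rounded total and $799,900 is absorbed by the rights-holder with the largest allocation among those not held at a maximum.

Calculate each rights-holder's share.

Sum of ownership shares: 3,708.
Pro-rata shares before constraints: Chaudhri 390,889.64; Dube 88,662.06; Ibarra 320,348.30.
Held at cap: Chaudhri ($332,250); residual $467,650 reallocated over remaining ownership shares 1,896.
Redistributed shares: Dube 101,373.50 → $101,375; Ibarra 366,276.50 → $366,275.

Chaudhri: $332,250; Dube: $101,375; Ibarra: $366,275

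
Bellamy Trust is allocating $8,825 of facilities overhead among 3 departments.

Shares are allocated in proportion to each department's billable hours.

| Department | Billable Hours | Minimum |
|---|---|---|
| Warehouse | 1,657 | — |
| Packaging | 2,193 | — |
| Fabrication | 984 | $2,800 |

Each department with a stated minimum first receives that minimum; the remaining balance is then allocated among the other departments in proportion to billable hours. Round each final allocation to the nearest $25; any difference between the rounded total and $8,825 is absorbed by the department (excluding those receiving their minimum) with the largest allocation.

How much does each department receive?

Fund the minimums — Fabrication $2,800. Balance $6,025.
Balance split over remaining billable hours 3,850: Warehouse 2,593.10 → $2,600; Packaging 3,431.90 → $3,425.

Warehouse: $2,600; Packaging: $3,425; Fabrication: $2,800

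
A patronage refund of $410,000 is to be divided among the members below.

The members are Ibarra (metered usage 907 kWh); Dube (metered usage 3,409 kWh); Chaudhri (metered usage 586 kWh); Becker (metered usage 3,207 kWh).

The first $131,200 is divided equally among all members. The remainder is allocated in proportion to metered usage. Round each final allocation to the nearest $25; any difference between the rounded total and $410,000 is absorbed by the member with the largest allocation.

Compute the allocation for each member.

Ibarra: $63,975 · Dube: $150,025 · Chaudhri: $52,950 · Becker: $143,050

Equal tier: $131,200 ÷ 4 = $32,800 apiece.
Remainder $278,800 by metered usage (total 8,109): Ibarra 31,184.07 → $31,175; Dube 117,206.71 → $117,200; Chaudhri 20,147.59 → $20,150; Becker 110,261.64 → $110,250.
Rounding difference +$25 on remainder applied to Dube.
Totals: Ibarra $32,800 + $31,175 = $63,975; Dube $32,800 + $117,225 = $150,025; Chaudhri $32,800 + $20,150 = $52,950; Becker $32,800 + $110,250 = $143,050.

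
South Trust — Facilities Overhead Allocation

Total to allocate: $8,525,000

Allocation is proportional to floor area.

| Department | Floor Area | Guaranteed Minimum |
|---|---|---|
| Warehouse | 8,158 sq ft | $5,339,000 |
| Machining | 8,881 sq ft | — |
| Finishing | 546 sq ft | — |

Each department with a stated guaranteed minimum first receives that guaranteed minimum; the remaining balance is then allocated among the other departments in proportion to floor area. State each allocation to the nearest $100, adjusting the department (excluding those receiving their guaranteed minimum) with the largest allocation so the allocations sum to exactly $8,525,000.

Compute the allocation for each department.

Guaranteed amounts: Warehouse $5,339,000. Remaining pool $3,186,000.
Remaining pool split over remaining floor area 9,427: Machining 3,001,470.88 → $3,001,500; Finishing 184,529.12 → $184,500.

Warehouse: $5,339,000; Machining: $3,001,500; Finishing: $184,500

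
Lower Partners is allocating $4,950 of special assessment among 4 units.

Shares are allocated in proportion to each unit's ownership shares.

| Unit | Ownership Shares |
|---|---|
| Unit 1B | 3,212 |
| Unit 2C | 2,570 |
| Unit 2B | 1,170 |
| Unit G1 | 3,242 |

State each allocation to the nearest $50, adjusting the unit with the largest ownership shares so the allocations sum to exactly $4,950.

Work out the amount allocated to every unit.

Combined ownership shares = 3,212 + 2,570 + 1,170 + 3,242 = 10,194.
Raw shares: Unit 1B 1,559.68; Unit 2C 1,247.94; Unit 2B 568.13; Unit G1 1,574.25.
Rounded to nearest $50: Unit 1B $1,550; Unit 2C $1,250; Unit 2B $550; Unit G1 $1,550. Sum = $4,900.
Difference $4,950 − $4,900 = +$50 applied to largest ownership shares (Unit G1): Unit G1 becomes $1,600.

Unit 1B: $1,550 | Unit 2C: $1,250 | Unit 2B: $550 | Unit G1: $1,600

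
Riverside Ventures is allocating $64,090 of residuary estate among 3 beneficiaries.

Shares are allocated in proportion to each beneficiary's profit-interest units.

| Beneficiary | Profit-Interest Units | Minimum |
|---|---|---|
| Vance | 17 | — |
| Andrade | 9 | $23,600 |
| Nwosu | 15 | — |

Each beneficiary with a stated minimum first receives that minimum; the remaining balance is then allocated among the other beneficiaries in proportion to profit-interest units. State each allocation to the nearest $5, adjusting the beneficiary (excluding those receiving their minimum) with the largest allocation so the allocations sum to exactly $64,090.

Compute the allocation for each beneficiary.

Fund the minimums — Andrade $23,600. Residual $40,490.
Residual split over remaining profit-interest units 32: Vance 21,510.31 → $21,510; Nwosu 18,979.69 → $18,980.

Vance: $21,510 | Andrade: $23,600 | Nwosu: $18,980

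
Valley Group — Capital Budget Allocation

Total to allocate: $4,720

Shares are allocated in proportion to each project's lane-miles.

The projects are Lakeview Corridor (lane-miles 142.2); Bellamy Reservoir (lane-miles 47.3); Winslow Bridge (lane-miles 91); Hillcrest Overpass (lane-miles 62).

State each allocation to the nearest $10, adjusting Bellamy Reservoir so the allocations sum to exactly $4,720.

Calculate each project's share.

Lakeview Corridor: $1,960 | Bellamy Reservoir: $660 | Winslow Bridge: $1,250 | Hillcrest Overpass: $850

Lane-miles total: 342.5.
Raw shares: Lakeview Corridor 142.2/342.5 × $4,720 = 1,959.66; Bellamy Reservoir 47.3/342.5 × $4,720 = 651.84; Winslow Bridge 91/342.5 × $4,720 = 1,254.07; Hillcrest Overpass 62/342.5 × $4,720 = 854.42.
After rounding ($10): Lakeview Corridor $1,960; Bellamy Reservoir $650; Winslow Bridge $1,250; Hillcrest Overpass $850. Sum = $4,710.
Difference $4,720 − $4,710 = +$10 applied to Bellamy Reservoir: Bellamy Reservoir becomes $660.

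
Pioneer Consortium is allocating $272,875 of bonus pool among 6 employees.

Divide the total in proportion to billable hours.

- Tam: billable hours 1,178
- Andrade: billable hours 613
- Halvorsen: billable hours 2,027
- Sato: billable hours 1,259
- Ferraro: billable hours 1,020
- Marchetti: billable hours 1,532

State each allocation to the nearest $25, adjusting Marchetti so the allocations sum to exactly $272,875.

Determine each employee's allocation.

Total billable hours = 7,629.
Pro-rata amounts: Tam 1,178/7,629 × $272,875 = 42,134.85; Andrade 613/7,629 × $272,875 = 21,925.86; Halvorsen 2,027/7,629 × $272,875 = 72,501.98; Sato 1,259/7,629 × $272,875 = 45,032.07; Ferraro 1,020/7,629 × $272,875 = 36,483.48; Marchetti 1,532/7,629 × $272,875 = 54,796.76.
After rounding ($25): Tam $42,125; Andrade $21,925; Halvorsen $72,500; Sato $45,025; Ferraro $36,475; Marchetti $54,800. Sum = $272,850.
Difference $272,875 − $272,850 = +$25 applied to Marchetti: Marchetti becomes $54,825.

Tam: $42,125 | Andrade: $21,925 | Halvorsen: $72,500 | Sato: $45,025 | Ferraro: $36,475 | Marchetti: $54,825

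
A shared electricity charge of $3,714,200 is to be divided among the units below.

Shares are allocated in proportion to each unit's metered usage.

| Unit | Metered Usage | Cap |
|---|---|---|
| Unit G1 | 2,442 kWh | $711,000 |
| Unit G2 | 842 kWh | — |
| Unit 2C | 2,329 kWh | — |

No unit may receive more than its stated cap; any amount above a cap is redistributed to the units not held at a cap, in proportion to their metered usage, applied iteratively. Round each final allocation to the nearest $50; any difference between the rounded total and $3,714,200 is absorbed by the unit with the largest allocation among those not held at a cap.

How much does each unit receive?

Metered usage total: 5,613.
Proportional shares (ignoring caps): Unit G1 1,615,905.29; Unit G2 557,163.09; Unit 2C 1,541,131.62.
Held at cap: Unit G1 ($711,000); balance $3,003,200 reallocated over remaining metered usage 3,171.
Redistributed shares: Unit G2 797,443.83 → $797,450; Unit 2C 2,205,756.17 → $2,205,750.

Unit G1: $711,000; Unit G2: $797,450; Unit 2C: $2,205,750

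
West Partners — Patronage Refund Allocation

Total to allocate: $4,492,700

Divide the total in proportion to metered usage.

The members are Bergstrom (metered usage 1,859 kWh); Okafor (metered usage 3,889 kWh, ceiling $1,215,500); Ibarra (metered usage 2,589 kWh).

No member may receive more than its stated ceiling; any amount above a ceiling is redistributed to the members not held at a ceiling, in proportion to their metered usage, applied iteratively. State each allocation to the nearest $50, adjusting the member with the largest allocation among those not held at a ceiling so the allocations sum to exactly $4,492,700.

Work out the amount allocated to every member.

Metered usage total: 8,337.
Proportional shares (ignoring caps): Bergstrom 1,001,790.73; Okafor 2,095,731.11; Ibarra 1,395,178.16.
Capped: Okafor ($1,215,500); residual $3,277,200 reallocated over remaining metered usage 4,448.
Redistributed shares: Bergstrom 1,369,675.09 → $1,369,700; Ibarra 1,907,524.91 → $1,907,500.

Bergstrom: $1,369,700; Okafor: $1,215,500; Ibarra: $1,907,500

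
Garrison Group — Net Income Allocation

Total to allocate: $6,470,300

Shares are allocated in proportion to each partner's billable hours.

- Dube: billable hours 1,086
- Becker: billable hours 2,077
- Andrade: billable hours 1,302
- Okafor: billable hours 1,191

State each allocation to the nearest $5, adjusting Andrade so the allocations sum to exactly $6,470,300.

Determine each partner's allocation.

Dube: $1,242,355 | Becker: $2,376,030 | Andrade: $1,489,445 | Okafor: $1,362,470

Combined billable hours = 5,656.
Proportional shares: Dube 1,086/5,656 × $6,470,300 = 1,242,352.51; Becker 2,077/5,656 × $6,470,300 = 2,376,027.78; Andrade 1,302/5,656 × $6,470,300 = 1,489,450.25; Okafor 1,191/5,656 × $6,470,300 = 1,362,469.47.
At nearest $5: Dube $1,242,355; Becker $2,376,030; Andrade $1,489,450; Okafor $1,362,470. Sum = $6,470,305.
Difference $6,470,300 − $6,470,305 = −$5 applied to Andrade: Andrade becomes $1,489,445.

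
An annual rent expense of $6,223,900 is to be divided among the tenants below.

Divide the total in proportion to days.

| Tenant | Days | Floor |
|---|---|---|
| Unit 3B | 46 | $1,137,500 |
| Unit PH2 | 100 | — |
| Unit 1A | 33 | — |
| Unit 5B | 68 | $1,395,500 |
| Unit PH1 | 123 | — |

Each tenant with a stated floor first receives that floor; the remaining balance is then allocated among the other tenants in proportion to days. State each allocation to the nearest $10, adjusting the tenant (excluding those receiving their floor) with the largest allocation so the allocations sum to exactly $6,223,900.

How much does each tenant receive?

Fund the minimums — Unit 3B $1,137,500; Unit 5B $1,395,500. Balance $3,690,900.
Balance split over remaining days 256: Unit PH2 1,441,757.81 → $1,441,760; Unit 1A 475,780.08 → $475,780; Unit PH1 1,773,362.11 → $1,773,360.

Unit 3B: $1,137,500 · Unit PH2: $1,441,760 · Unit 1A: $475,780 · Unit 5B: $1,395,500 · Unit PH1: $1,773,360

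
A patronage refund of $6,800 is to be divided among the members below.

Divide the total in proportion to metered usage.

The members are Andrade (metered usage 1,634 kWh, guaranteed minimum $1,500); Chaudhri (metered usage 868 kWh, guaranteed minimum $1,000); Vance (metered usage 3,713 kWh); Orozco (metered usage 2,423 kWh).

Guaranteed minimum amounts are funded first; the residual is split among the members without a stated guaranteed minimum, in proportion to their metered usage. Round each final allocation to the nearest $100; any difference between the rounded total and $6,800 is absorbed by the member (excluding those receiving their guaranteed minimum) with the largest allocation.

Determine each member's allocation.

Andrade: $1,500 | Chaudhri: $1,000 | Vance: $2,600 | Orozco: $1,700

Guaranteed amounts: Andrade $1,500; Chaudhri $1,000. Balance $4,300.
Balance split over remaining metered usage 6,136: Vance 2,602.00 → $2,600; Orozco 1,698.00 → $1,700.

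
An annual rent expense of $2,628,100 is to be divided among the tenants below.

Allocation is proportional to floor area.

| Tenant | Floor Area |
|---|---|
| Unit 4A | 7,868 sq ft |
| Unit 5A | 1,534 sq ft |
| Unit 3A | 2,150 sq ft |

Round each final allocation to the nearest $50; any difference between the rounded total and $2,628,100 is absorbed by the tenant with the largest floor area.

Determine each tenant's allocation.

Combined floor area = 11,552.
Raw shares: Unit 4A 7,868/11,552 × $2,628,100 = 1,789,983.62; Unit 5A 1,534/11,552 × $2,628,100 = 348,987.66; Unit 3A 2,150/11,552 × $2,628,100 = 489,128.72.
Rounded to nearest $50: Unit 4A $1,790,000; Unit 5A $349,000; Unit 3A $489,150. Sum = $2,628,150.
Difference $2,628,100 − $2,628,150 = −$50 applied to largest floor area (Unit 4A): Unit 4A becomes $1,789,950.

Unit 4A: $1,789,950 | Unit 5A: $349,000 | Unit 3A: $489,150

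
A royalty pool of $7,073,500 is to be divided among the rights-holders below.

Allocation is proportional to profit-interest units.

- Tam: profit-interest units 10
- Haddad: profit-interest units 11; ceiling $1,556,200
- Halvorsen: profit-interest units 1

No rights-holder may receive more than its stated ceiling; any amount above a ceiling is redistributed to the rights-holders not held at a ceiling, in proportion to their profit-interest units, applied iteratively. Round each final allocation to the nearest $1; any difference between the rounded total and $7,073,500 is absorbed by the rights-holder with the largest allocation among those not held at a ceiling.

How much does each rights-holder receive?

Tam: $5,015,727 · Haddad: $1,556,200 · Halvorsen: $501,573

Profit-interest units total: 22.
Unconstrained shares: Tam 3,215,227.27; Haddad 3,536,750.00; Halvorsen 321,522.73.
Held at cap: Haddad ($1,556,200); residual $5,517,300 reallocated over remaining profit-interest units 11.
Shares after redistribution: Tam 5,015,727.27 → $5,015,727; Halvorsen 501,572.73 → $501,573.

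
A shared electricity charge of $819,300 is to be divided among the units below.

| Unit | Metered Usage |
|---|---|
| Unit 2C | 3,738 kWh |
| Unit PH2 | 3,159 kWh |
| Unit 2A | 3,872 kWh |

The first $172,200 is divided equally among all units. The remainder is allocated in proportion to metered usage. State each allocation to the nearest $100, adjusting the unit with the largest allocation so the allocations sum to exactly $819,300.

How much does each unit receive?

$172,200 shared equally gives $57,400 per unit.
Remainder $647,100 by metered usage (total 10,769): Unit 2C 224,613.22 → $224,600; Unit PH2 189,821.61 → $189,800; Unit 2A 232,665.17 → $232,700.
Totals: Unit 2C $57,400 + $224,600 = $282,000; Unit PH2 $57,400 + $189,800 = $247,200; Unit 2A $57,400 + $232,700 = $290,100.

Unit 2C: $282,000; Unit PH2: $247,200; Unit 2A: $290,100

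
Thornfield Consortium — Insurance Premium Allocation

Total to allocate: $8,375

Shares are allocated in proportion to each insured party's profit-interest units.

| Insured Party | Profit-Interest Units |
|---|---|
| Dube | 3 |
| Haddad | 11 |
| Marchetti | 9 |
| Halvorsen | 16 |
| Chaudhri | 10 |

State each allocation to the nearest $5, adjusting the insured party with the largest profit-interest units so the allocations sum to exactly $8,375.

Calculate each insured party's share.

Dube: $515; Haddad: $1,880; Marchetti: $1,540; Halvorsen: $2,730; Chaudhri: $1,710

Sum of profit-interest units: 49.
Raw shares: Dube 3/49 × $8,375 = 512.76; Haddad 11/49 × $8,375 = 1,880.10; Marchetti 9/49 × $8,375 = 1,538.27; Halvorsen 16/49 × $8,375 = 2,734.69; Chaudhri 10/49 × $8,375 = 1,709.18.
Rounded to nearest $5: Dube $515; Haddad $1,880; Marchetti $1,540; Halvorsen $2,735; Chaudhri $1,710. Sum = $8,380.
Difference $8,375 − $8,380 = −$5 applied to largest profit-interest units (Halvorsen): Halvorsen becomes $2,730.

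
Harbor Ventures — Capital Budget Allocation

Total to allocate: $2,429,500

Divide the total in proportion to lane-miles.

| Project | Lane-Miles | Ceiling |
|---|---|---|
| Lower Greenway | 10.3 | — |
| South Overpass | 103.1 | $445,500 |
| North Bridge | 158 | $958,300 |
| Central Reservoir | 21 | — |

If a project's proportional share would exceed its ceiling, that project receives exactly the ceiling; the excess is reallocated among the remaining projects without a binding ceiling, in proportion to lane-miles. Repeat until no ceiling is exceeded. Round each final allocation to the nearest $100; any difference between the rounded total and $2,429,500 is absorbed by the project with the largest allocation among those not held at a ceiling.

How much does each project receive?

Sum of lane-miles: 292.4.
Proportional shares (ignoring caps): Lower Greenway 85,580.88; South Overpass 856,639.71; North Bridge 1,312,794.12; Central Reservoir 174,485.29.
Capped: South Overpass ($445,500), North Bridge ($958,300); residual $1,025,700 reallocated over remaining lane-miles 31.3.
Remaining shares: Lower Greenway 337,530.67 → $337,500; Central Reservoir 688,169.33 → $688,200.

Lower Greenway: $337,500; South Overpass: $445,500; North Bridge: $958,300; Central Reservoir: $688,200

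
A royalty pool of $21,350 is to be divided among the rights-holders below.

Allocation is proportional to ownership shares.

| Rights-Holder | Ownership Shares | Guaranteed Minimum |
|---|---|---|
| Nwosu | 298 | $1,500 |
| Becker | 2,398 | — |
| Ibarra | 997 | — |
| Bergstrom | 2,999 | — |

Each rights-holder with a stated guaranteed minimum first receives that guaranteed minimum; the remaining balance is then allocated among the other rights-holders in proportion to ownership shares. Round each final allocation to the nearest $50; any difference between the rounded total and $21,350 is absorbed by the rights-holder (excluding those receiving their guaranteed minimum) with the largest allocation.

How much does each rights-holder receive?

Minimums first: Nwosu $1,500. Remaining pool $19,850.
Remaining pool split over remaining ownership shares 6,394: Becker 7,444.53 → $7,450; Ibarra 3,095.16 → $3,100; Bergstrom 9,310.31 → $9,300.

Nwosu: $1,500 | Becker: $7,450 | Ibarra: $3,100 | Bergstrom: $9,300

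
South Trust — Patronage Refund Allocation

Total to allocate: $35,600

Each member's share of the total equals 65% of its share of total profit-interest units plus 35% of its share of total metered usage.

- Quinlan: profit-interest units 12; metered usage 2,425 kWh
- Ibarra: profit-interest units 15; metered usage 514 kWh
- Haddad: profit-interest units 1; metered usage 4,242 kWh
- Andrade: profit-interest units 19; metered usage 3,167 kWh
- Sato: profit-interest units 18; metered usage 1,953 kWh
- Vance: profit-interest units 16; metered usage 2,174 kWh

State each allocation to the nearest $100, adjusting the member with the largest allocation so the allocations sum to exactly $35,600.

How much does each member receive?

Quinlan: $5,500 · Ibarra: $4,700 · Haddad: $3,900 · Andrade: $8,300 · Sato: $6,800 · Vance: $6,400

Totals — profit-interest units 81, metered usage 14,475.
Blended shares (65% profit-interest units + 35% metered usage): Quinlan 0.1549; Ibarra 0.1328; Haddad 0.1106; Andrade 0.2290; Sato 0.1917; Vance 0.1810.
Raw shares: Quinlan 5,515.57; Ibarra 4,727.63; Haddad 3,937.17; Andrade 8,154.04; Sato 6,823.35; Vance 6,442.23.
After rounding ($100): Quinlan $5,500; Ibarra $4,700; Haddad $3,900; Andrade $8,200; Sato $6,800; Vance $6,400. Sum = $35,500.
Difference $35,600 − $35,500 = +$100 applied to largest allocation (Andrade): Andrade becomes $8,300.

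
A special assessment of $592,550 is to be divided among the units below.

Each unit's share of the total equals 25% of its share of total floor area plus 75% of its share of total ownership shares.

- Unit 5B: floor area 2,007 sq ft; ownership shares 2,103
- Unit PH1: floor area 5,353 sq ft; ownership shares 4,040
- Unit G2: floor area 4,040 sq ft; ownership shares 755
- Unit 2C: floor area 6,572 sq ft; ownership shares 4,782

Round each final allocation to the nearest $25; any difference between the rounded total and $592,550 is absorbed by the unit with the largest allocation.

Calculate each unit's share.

Unit 5B: $96,550 · Unit PH1: $197,850 · Unit G2: $62,025 · Unit 2C: $236,125

Floor area total 17,972; ownership shares total 11,680.
Composite weights (25% floor area + 75% ownership shares): Unit 5B 0.1630; Unit PH1 0.3339; Unit G2 0.1047; Unit 2C 0.3985.
Proportional shares: Unit 5B 96,560.14; Unit PH1 197,841.10; Unit G2 62,027.45; Unit 2C 236,121.30.
Rounded to nearest $25: Unit 5B $96,550; Unit PH1 $197,850; Unit G2 $62,025; Unit 2C $236,125. Sum = $592,550.
No rounding difference to absorb.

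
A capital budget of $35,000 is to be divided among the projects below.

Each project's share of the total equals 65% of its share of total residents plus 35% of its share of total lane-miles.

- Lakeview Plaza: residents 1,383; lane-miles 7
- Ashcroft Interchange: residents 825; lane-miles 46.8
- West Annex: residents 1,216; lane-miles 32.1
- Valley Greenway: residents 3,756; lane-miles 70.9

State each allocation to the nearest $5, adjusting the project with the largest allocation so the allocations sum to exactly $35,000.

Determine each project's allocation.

Lakeview Plaza: $4,930 · Ashcroft Interchange: $6,270 · West Annex: $6,360 · Valley Greenway: $17,440

Totals — residents 7,180, lane-miles 156.8.
Composite weights (65% residents + 35% lane-miles): Lakeview Plaza 0.1408; Ashcroft Interchange 0.1792; West Annex 0.1817; Valley Greenway 0.4983.
Raw shares: Lakeview Plaza 4,928.94; Ashcroft Interchange 6,270.28; West Annex 6,360.74; Valley Greenway 17,440.04.
At nearest $5: Lakeview Plaza $4,930; Ashcroft Interchange $6,270; West Annex $6,360; Valley Greenway $17,440. Sum = $35,000.
No rounding difference to absorb.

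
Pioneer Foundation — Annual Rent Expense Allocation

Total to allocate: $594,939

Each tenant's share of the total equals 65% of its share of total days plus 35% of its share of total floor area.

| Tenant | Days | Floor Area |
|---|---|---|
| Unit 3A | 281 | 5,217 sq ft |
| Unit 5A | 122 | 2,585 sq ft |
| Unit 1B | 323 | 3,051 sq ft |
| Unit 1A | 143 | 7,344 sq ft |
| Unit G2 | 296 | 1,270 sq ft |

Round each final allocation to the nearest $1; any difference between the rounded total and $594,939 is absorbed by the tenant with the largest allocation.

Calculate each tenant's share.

Unit 3A: $149,078 · Unit 5A: $68,147 · Unit 1B: $139,852 · Unit 1A: $126,023 · Unit G2: $111,839

Totals — days 1,165, floor area 19,467.
Blended shares (65% days + 35% floor area): Unit 3A 0.2506; Unit 5A 0.1145; Unit 1B 0.2351; Unit 1A 0.2118; Unit G2 0.1880.
Pro-rata amounts: Unit 3A 149,078.81; Unit 5A 68,147.14; Unit 1B 139,851.69; Unit 1A 126,022.503; Unit G2 111,838.85.
Rounded to nearest $1: Unit 3A $149,079; Unit 5A $68,147; Unit 1B $139,852; Unit 1A $126,023; Unit G2 $111,839. Sum = $594,940.
Difference $594,939 − $594,940 = −$1 applied to largest allocation (Unit 3A): Unit 3A becomes $149,078.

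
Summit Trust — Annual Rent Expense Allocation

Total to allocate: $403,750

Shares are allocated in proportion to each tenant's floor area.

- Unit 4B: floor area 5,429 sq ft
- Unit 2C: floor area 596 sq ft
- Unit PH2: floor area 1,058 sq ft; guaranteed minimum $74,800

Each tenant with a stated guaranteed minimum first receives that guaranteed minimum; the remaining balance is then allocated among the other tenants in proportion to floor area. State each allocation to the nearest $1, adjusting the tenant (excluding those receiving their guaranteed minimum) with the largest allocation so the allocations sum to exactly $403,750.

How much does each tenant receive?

Guaranteed amounts: Unit PH2 $74,800. Balance $328,950.
Balance split over remaining floor area 6,025: Unit 4B 296,409.88 → $296,410; Unit 2C 32,540.12 → $32,540.

Unit 4B: $296,410; Unit 2C: $32,540; Unit PH2: $74,800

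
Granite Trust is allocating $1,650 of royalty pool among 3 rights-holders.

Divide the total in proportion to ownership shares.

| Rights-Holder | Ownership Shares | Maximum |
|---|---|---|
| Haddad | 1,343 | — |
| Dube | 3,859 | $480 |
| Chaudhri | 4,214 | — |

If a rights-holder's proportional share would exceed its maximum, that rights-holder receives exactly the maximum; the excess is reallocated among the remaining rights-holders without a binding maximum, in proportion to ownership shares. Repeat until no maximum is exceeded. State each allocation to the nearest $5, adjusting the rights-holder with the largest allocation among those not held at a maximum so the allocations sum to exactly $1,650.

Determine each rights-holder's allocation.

Ownership shares total: 9,416.
Unconstrained shares: Haddad 235.34; Dube 676.23; Chaudhri 738.43.
Cap binds for Dube ($480); residual $1,170 reallocated over remaining ownership shares 5,557.
Shares after redistribution: Haddad 282.76 → $285; Chaudhri 887.24 → $885.

Haddad: $285; Dube: $480; Chaudhri: $885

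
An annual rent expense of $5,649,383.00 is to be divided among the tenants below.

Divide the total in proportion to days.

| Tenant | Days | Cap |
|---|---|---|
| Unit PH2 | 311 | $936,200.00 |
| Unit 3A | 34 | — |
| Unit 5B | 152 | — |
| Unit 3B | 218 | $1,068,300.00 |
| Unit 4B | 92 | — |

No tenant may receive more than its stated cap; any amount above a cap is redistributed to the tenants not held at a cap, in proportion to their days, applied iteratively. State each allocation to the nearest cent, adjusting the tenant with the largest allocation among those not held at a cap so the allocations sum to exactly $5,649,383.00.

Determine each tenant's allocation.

Total days = 807.
Unconstrained shares: Unit PH2 2,177,147.5998; Unit 3A 238,016.1363; Unit 5B 1,064,072.1388; Unit 3B 1,526,103.4622; Unit 4B 644,043.6629.
Held at cap: Unit PH2 ($936,200.00), Unit 3B ($1,068,300.00); residual $3,644,883.00 reallocated over remaining days 278.
Shares after redistribution: Unit 3A 445,777.0576 → $445,777.06; Unit 5B 1,992,885.6691 → $1,992,885.67; Unit 4B 1,206,220.2734 → $1,206,220.27.

Unit PH2: $936,200.00; Unit 3A: $445,777.06; Unit 5B: $1,992,885.67; Unit 3B: $1,068,300.00; Unit 4B: $1,206,220.27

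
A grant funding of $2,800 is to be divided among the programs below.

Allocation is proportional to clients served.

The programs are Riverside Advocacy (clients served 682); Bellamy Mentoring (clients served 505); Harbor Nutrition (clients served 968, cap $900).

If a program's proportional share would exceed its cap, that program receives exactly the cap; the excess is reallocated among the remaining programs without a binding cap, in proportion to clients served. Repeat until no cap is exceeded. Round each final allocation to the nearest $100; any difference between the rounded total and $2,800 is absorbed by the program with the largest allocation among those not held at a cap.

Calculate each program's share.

Sum of clients served: 2,155.
Proportional shares (ignoring caps): Riverside Advocacy 886.13; Bellamy Mentoring 656.15; Harbor Nutrition 1,257.73.
Held at cap: Harbor Nutrition ($900); balance $1,900 reallocated over remaining clients served 1,187.
Shares after redistribution: Riverside Advocacy 1,091.66 → $1,100; Bellamy Mentoring 808.34 → $800.

Riverside Advocacy: $1,100 · Bellamy Mentoring: $800 · Harbor Nutrition: $900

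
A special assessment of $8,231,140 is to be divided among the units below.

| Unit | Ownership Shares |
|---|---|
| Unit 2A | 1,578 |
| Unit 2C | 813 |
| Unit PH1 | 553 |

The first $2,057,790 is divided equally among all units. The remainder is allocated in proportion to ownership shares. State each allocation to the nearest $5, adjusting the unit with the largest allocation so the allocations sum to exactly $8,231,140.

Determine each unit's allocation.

Equal tier: $2,057,790 ÷ 3 = $685,930 apiece.
Remainder $6,173,350 by ownership shares (total 2,944): Unit 2A 3,308,949.15 → $3,308,950; Unit 2C 1,704,800.80 → $1,704,800; Unit PH1 1,159,600.05 → $1,159,600.
Totals: Unit 2A $685,930 + $3,308,950 = $3,994,880; Unit 2C $685,930 + $1,704,800 = $2,390,730; Unit PH1 $685,930 + $1,159,600 = $1,845,530.

Unit 2A: $3,994,880 | Unit 2C: $2,390,730 | Unit PH1: $1,845,530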